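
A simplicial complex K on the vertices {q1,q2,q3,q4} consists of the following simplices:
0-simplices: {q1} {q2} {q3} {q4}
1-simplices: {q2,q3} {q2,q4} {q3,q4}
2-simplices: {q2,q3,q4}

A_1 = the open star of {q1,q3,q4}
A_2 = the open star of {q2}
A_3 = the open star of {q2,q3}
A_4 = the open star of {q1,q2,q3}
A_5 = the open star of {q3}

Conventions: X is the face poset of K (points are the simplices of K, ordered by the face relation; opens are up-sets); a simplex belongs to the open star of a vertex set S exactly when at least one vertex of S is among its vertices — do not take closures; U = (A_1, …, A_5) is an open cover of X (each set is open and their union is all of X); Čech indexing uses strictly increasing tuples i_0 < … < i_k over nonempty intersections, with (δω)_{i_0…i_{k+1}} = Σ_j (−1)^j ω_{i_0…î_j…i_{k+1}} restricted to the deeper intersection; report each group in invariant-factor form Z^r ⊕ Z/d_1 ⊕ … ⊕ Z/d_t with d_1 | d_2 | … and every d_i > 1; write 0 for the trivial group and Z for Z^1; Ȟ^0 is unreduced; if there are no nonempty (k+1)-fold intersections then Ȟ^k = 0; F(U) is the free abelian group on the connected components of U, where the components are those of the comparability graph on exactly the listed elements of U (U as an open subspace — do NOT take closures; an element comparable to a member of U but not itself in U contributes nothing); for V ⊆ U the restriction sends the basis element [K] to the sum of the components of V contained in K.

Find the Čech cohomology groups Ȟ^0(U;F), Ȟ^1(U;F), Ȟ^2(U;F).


Ȟ^0 ≅ Z^2,  Ȟ^1 ≅ 0,  Ȟ^2 ≅ 0

nerve of the cover:
  A1={{q1},{q3},{q4},{q2,q3},{q2,q4},{q3,q4},{q2,q3,q4}} A2={{q2},{q2,q3},{q2,q4},{q2,q3,q4}} A3={{q2},{q3},{q2,q3},{q2,q4},{q3,q4},{q2,q3,q4}} A4={{q1},{q2},{q3},{q2,q3},{q2,q4},{q3,q4},{q2,q3,q4}} A5={{q3},{q2,q3},{q3,q4},{q2,q3,q4}}
  A12={{q2,q3},{q2,q4},{q2,q3,q4}} A13={{q3},{q2,q3},{q2,q4},{q3,q4},{q2,q3,q4}} A14={{q1},{q3},{q2,q3},{q2,q4},{q3,q4},{q2,q3,q4}} A15={{q3},{q2,q3},{q3,q4},{q2,q3,q4}} A23={{q2},{q2,q3},{q2,q4},{q2,q3,q4}} A24={{q2},{q2,q3},{q2,q4},{q2,q3,q4}} A25={{q2,q3},{q2,q3,q4}} A34={{q2},{q3},{q2,q3},{q2,q4},{q3,q4},{q2,q3,q4}} A35={{q3},{q2,q3},{q3,q4},{q2,q3,q4}} A45={{q3},{q2,q3},{q3,q4},{q2,q3,q4}}
  A123={{q2,q3},{q2,q4},{q2,q3,q4}} A124={{q2,q3},{q2,q4},{q2,q3,q4}} A125={{q2,q3},{q2,q3,q4}} A134={{q3},{q2,q3},{q2,q4},{q3,q4},{q2,q3,q4}} A135={{q3},{q2,q3},{q3,q4},{q2,q3,q4}} A145={{q3},{q2,q3},{q3,q4},{q2,q3,q4}} A234={{q2},{q2,q3},{q2,q4},{q2,q3,q4}} A235={{q2,q3},{q2,q3,q4}} A245={{q2,q3},{q2,q3,q4}} A345={{q3},{q2,q3},{q3,q4},{q2,q3,q4}}
  A1234={{q2,q3},{q2,q4},{q2,q3,q4}} A1235={{q2,q3},{q2,q3,q4}} A1245={{q2,q3},{q2,q3,q4}} A1345={{q3},{q2,q3},{q3,q4},{q2,q3,q4}} A2345={{q2,q3},{q2,q3,q4}}
  A12345={{q2,q3},{q2,q3,q4}}
components per intersection:
  A1: {{q1}} {{q3},{q4},{q2,q3},{q2,q4},{q3,q4},{q2,q3,q4}}
  A2: {{q2},{q2,q3},{q2,q4},{q2,q3,q4}}
  A3: {{q2},{q3},{q2,q3},{q2,q4},{q3,q4},{q2,q3,q4}}
  A4: {{q1}} {{q2},{q3},{q2,q3},{q2,q4},{q3,q4},{q2,q3,q4}}
  A5: {{q3},{q2,q3},{q3,q4},{q2,q3,q4}}
  A12: {{q2,q3},{q2,q4},{q2,q3,q4}}
  A13: {{q3},{q2,q3},{q2,q4},{q3,q4},{q2,q3,q4}}
  A14: {{q1}} {{q3},{q2,q3},{q2,q4},{q3,q4},{q2,q3,q4}}
  A15: {{q3},{q2,q3},{q3,q4},{q2,q3,q4}}
  A23: {{q2},{q2,q3},{q2,q4},{q2,q3,q4}}
  A24: {{q2},{q2,q3},{q2,q4},{q2,q3,q4}}
  A25: {{q2,q3},{q2,q3,q4}}
  A34: {{q2},{q3},{q2,q3},{q2,q4},{q3,q4},{q2,q3,q4}}
  A35: {{q3},{q2,q3},{q3,q4},{q2,q3,q4}}
  A45: {{q3},{q2,q3},{q3,q4},{q2,q3,q4}}
  A123: {{q2,q3},{q2,q4},{q2,q3,q4}}
  A124: {{q2,q3},{q2,q4},{q2,q3,q4}}
  A125: {{q2,q3},{q2,q3,q4}}
  A134: {{q3},{q2,q3},{q2,q4},{q3,q4},{q2,q3,q4}}
  A135: {{q3},{q2,q3},{q3,q4},{q2,q3,q4}}
  A145: {{q3},{q2,q3},{q3,q4},{q2,q3,q4}}
  A234: {{q2},{q2,q3},{q2,q4},{q2,q3,q4}}
  A235: {{q2,q3},{q2,q3,q4}}
  A245: {{q2,q3},{q2,q3,q4}}
  A345: {{q3},{q2,q3},{q3,q4},{q2,q3,q4}}
  A1234: {{q2,q3},{q2,q4},{q2,q3,q4}}
  A1235: {{q2,q3},{q2,q3,q4}}
  A1245: {{q2,q3},{q2,q3,q4}}
  A1345: {{q3},{q2,q3},{q3,q4},{q2,q3,q4}}
  A2345: {{q2,q3},{q2,q3,q4}}
  A12345: {{q2,q3},{q2,q3,q4}}
C dims 7,11,10,5; δ0: rk 5, SNF 1^5; δ1: rk 6, SNF 1^6; δ2: rk 4, SNF 1^4
Ȟ^0 = (7 − 5) − 0 = 2, so Ȟ^0 ≅ Z^2
Ȟ^1 = (11 − 6) − 5 = 0, so Ȟ^1 ≅ 0
Ȟ^2 = (10 − 4) − 6 = 0, so Ȟ^2 ≅ 0


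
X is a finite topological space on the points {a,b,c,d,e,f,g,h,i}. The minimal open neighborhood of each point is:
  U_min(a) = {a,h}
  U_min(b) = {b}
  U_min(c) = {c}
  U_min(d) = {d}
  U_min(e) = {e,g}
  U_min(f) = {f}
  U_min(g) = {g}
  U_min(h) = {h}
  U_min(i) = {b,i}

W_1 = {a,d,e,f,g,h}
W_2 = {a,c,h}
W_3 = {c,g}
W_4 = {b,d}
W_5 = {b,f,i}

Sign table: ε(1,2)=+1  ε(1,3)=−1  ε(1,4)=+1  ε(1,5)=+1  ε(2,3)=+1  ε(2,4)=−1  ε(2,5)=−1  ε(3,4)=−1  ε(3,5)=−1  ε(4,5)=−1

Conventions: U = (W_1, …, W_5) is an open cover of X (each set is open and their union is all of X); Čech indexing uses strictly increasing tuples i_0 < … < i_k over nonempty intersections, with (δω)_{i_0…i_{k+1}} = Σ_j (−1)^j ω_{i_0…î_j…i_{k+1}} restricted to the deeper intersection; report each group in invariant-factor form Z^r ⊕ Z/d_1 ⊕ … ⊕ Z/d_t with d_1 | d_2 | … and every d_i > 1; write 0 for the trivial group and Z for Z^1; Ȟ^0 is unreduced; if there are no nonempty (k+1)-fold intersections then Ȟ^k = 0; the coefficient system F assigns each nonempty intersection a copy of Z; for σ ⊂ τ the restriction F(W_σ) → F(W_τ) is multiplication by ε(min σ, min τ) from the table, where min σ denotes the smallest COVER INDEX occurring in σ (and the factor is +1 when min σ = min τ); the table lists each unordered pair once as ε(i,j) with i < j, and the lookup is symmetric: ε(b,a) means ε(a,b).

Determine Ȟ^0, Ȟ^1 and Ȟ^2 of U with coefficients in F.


Ȟ^0(U;F) ≅ 0, Ȟ^1(U;F) ≅ Z ⊕ Z/2 and Ȟ^2(U;F) ≅ 0

nerve of the cover:
  W12={a,h} W13={g} W14={d} W15={f} W23={c} W45={b}
C dims 5,6; δ0: rk 5, SNF 1^4·2
Ȟ^0 = (5 − 5) − 0 = 0, so Ȟ^0 ≅ 0
Ȟ^1 = (6 − 0) − 5 = 1 plus torsion [2], so Ȟ^1 ≅ Z ⊕ Z/2
Ȟ^2 = (0 − 0) − 0 = 0, so Ȟ^2 ≅ 0


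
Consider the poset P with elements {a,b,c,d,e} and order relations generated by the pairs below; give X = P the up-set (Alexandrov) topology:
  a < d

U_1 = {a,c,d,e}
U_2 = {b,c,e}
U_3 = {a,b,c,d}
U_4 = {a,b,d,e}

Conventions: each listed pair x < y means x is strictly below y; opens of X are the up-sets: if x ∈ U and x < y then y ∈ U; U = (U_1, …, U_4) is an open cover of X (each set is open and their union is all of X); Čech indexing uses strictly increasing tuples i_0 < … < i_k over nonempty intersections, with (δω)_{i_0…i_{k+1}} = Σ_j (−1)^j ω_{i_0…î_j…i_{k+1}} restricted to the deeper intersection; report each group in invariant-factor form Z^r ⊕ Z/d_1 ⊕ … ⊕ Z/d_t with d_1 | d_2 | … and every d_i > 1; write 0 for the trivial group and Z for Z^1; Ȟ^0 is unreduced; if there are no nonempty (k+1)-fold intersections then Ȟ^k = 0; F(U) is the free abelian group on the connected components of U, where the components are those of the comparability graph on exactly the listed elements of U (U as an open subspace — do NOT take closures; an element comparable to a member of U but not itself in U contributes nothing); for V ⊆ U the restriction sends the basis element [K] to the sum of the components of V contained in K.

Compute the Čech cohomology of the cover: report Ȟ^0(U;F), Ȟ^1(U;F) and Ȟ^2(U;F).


Ȟ^0 ≅ Z^4, Ȟ^1 ≅ 0 and Ȟ^2 ≅ 0

cover nerve:
  U12={c,e} U13={a,c,d} U14={a,d,e} U23={b,c} U24={b,e} U34={a,b,d}
  U123={c} U124={e} U134={a,d} U234={b}
components per intersection:
  U1: {a,d} {c} {e}
  U2: {b} {c} {e}
  U3: {a,d} {b} {c}
  U4: {a,d} {b} {e}
  U12: {c} {e}
  U13: {a,d} {c}
  U14: {a,d} {e}
  U23: {b} {c}
  U24: {b} {e}
  U34: {a,d} {b}
  U123: {c}
  U124: {e}
  U134: {a,d}
  U234: {b}
C dims 12,12,4; δ0: rk 8, SNF 1^8; δ1: rk 4, SNF 1^4
Ȟ^0: (12−8)−0=4 ⇒ Z^4
Ȟ^1: (12−4)−8=0 ⇒ 0
Ȟ^2: (4−0)−4=0 ⇒ 0


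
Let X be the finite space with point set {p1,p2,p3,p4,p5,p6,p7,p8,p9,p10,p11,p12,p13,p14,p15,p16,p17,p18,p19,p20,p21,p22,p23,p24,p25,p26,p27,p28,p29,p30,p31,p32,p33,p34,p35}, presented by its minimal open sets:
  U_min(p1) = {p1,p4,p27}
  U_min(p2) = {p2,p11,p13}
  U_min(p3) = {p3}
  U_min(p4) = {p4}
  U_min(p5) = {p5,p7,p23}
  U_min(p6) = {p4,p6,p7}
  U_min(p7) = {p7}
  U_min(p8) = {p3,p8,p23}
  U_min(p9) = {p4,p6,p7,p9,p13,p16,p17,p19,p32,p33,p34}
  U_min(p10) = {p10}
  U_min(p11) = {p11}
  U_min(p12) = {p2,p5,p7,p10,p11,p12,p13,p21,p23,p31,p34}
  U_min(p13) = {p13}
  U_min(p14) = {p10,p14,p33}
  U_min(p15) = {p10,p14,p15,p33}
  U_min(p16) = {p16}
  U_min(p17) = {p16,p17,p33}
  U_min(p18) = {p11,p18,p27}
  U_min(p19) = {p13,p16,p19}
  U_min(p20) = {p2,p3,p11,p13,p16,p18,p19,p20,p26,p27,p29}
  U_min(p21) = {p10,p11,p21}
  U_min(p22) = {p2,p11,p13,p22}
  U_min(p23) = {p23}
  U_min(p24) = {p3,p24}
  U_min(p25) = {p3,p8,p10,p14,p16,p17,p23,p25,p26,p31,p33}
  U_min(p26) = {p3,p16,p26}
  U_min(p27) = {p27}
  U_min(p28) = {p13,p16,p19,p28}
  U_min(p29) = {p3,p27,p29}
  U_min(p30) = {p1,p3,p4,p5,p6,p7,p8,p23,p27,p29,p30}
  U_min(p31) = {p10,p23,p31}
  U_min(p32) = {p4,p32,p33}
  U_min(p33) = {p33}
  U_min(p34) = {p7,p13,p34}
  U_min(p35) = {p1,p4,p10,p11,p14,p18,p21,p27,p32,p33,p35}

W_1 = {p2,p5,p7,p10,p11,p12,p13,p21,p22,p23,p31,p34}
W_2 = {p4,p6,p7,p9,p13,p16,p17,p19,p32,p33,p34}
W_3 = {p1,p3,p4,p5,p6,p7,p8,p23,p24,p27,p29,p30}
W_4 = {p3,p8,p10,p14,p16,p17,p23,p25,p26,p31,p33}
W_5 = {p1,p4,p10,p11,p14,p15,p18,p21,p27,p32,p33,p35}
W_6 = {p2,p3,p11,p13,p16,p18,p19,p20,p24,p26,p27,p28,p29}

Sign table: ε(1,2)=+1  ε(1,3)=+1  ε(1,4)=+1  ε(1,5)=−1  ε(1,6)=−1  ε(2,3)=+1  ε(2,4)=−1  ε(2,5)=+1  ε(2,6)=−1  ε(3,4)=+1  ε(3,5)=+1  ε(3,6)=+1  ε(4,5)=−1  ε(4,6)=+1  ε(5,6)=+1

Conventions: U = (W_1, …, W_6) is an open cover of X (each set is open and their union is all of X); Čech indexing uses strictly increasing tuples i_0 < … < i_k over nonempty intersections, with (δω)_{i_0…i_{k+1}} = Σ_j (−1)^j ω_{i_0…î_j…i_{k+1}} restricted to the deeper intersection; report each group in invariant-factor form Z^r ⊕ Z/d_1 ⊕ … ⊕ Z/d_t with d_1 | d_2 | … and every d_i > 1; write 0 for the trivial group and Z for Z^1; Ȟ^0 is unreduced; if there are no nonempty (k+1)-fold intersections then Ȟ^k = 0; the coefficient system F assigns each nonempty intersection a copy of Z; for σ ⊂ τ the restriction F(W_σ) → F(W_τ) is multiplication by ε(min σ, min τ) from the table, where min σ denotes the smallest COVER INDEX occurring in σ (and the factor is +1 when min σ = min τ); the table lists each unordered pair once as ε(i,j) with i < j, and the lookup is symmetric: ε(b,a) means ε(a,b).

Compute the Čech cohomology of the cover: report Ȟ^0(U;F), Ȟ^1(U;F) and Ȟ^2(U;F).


Ȟ^0 ≅ 0, Ȟ^1 ≅ Z/2 and Ȟ^2 ≅ Z

nerve simplices:
  W12={p7,p13,p34} W13={p5,p7,p23} W14={p10,p23,p31} W15={p10,p11,p21} W16={p2,p11,p13} W23={p4,p6,p7} W24={p16,p17,p33} W25={p4,p32,p33} W26={p13,p16,p19} W34={p3,p8,p23} W35={p1,p4,p27} W36={p3,p24,p27,p29} W45={p10,p14,p33} W46={p3,p16,p26} W56={p11,p18,p27}
  W123={p7} W126={p13} W134={p23} W145={p10} W156={p11} W235={p4} W245={p33} W246={p16} W346={p3} W356={p27}
C dims 6,15,10; δ0: rk 6, SNF 1^5·2; δ1: rk 9, SNF 1^9
degree 0: 6−6−0 = 0 → Ȟ^0 ≅ 0
degree 1: 15−9−6 = 0 plus torsion [2] → Ȟ^1 ≅ Z/2
degree 2: 10−0−9 = 1 → Ȟ^2 ≅ Z


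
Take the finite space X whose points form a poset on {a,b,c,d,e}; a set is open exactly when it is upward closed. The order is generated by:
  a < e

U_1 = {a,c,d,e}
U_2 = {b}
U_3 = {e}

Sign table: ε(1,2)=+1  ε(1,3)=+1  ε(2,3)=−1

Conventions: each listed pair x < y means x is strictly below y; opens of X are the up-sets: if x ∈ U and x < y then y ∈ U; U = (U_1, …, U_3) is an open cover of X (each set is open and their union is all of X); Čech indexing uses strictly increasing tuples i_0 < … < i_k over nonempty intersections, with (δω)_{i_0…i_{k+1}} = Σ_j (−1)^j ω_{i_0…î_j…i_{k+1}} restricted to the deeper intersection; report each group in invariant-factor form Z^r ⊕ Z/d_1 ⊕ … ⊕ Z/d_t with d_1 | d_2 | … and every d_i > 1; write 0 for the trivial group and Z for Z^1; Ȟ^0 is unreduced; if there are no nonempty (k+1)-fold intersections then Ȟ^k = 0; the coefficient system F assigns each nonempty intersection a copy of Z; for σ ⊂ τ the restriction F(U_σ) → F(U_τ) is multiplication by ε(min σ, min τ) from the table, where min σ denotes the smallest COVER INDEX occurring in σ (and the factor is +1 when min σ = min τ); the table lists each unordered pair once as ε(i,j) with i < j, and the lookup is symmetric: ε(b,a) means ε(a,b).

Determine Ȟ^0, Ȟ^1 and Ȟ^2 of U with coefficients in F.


Ȟ^0(U;F) ≅ Z^2, Ȟ^1(U;F) ≅ 0, Ȟ^2(U;F) ≅ 0

nonempty overlaps:
  U13={e}
C dims 3,1; δ0: rk 1, SNF 1^1
degree 0: 3−1−0 = 2 → Ȟ^0 ≅ Z^2
degree 1: 1−0−1 = 0 → Ȟ^1 ≅ 0
degree 2: 0−0−0 = 0 → Ȟ^2 ≅ 0


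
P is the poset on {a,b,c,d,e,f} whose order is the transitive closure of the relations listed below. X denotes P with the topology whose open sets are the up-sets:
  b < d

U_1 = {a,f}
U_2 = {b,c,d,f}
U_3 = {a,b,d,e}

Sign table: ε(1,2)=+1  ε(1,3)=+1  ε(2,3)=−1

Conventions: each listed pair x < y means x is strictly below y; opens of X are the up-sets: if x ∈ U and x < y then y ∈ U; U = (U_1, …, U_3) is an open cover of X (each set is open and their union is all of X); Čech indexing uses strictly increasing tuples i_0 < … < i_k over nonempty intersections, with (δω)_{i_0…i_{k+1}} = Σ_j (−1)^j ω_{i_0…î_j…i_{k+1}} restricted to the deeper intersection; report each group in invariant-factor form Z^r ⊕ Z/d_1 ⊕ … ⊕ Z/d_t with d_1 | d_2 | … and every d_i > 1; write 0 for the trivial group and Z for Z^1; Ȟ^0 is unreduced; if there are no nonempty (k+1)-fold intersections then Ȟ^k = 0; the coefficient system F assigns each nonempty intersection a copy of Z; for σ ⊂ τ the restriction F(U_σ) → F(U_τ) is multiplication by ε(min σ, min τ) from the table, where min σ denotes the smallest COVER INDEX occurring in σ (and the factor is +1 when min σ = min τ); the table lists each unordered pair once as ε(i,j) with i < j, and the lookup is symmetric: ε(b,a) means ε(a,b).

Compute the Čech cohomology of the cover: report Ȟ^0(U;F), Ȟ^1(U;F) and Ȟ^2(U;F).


nerve of the cover:
  U12={f} U13={a} U23={b,d}
C dims 3,3; δ0: rk 3, SNF 1^2·2
Ȟ^0 = (3 − 3) − 0 = 0, so Ȟ^0 ≅ 0
Ȟ^1 = (3 − 0) − 3 = 0 plus torsion [2], so Ȟ^1 ≅ Z/2
Ȟ^2 = (0 − 0) − 0 = 0, so Ȟ^2 ≅ 0

Ȟ^0 ≅ 0, Ȟ^1 ≅ Z/2, Ȟ^2 ≅ 0


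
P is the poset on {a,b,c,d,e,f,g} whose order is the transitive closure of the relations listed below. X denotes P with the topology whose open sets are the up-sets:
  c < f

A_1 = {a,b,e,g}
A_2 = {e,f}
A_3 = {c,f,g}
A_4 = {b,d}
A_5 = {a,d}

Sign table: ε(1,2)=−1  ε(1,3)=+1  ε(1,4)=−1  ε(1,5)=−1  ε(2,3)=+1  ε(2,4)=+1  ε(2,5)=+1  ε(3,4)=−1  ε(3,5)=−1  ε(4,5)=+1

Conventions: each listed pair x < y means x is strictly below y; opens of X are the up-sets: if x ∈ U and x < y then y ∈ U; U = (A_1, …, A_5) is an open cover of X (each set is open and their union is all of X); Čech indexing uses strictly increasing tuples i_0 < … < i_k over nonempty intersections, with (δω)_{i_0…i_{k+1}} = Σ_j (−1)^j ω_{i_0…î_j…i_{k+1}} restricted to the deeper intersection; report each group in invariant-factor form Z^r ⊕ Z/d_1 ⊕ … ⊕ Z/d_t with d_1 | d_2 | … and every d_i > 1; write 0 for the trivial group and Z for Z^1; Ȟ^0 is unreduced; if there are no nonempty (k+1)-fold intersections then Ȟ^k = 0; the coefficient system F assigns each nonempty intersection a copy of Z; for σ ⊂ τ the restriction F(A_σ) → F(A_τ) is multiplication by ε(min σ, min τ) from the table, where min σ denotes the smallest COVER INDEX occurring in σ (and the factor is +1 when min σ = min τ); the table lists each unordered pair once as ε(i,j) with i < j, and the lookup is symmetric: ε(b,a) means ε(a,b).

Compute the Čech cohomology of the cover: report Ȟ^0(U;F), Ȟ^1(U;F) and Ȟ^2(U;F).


nonempty intersections:
  A12={e} A13={g} A14={b} A15={a} A23={f} A45={d}
C dims 5,6; δ0: rk 5, SNF 1^4·2
Ȟ^0: (5−5)−0=0 ⇒ 0
Ȟ^1: (6−0)−5=1 plus torsion [2] ⇒ Z ⊕ Z/2
Ȟ^2: (0−0)−0=0 ⇒ 0

Ȟ^0(U;F) ≅ 0,  Ȟ^1(U;F) ≅ Z ⊕ Z/2,  Ȟ^2(U;F) ≅ 0


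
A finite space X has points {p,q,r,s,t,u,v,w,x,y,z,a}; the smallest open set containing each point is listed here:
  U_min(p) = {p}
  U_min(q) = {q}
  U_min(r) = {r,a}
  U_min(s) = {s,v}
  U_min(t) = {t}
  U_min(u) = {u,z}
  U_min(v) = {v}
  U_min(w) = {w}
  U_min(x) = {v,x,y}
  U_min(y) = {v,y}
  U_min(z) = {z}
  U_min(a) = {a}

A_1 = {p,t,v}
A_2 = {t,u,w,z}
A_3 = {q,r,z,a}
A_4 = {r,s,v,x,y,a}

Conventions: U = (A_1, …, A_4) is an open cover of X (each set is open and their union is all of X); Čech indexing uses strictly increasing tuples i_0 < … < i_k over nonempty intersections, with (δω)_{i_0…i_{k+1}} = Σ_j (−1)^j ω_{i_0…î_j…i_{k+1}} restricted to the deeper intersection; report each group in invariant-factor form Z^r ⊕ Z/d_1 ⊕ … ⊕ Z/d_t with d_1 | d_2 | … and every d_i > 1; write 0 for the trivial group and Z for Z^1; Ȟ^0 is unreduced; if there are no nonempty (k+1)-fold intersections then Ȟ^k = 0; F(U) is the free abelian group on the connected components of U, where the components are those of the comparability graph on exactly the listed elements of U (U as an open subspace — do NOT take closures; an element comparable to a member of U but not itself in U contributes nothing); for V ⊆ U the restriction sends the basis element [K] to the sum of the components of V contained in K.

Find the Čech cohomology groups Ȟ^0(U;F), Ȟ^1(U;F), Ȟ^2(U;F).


Ȟ^0 ≅ Z^7; Ȟ^1 ≅ 0; Ȟ^2 ≅ 0

nerve simplices:
  A12={t} A14={v} A23={z} A34={r,a}
components per intersection:
  A1: {p} {t} {v}
  A2: {t} {u,z} {w}
  A3: {q} {r,a} {z}
  A4: {r,a} {s,v,x,y}
  A12: {t}
  A14: {v}
  A23: {z}
  A34: {r,a}
C dims 11,4; δ0: rk 4, SNF 1^4
degree 0: 11−4−0 = 7 → Ȟ^0 ≅ Z^7
degree 1: 4−0−4 = 0 → Ȟ^1 ≅ 0
degree 2: 0−0−0 = 0 → Ȟ^2 ≅ 0


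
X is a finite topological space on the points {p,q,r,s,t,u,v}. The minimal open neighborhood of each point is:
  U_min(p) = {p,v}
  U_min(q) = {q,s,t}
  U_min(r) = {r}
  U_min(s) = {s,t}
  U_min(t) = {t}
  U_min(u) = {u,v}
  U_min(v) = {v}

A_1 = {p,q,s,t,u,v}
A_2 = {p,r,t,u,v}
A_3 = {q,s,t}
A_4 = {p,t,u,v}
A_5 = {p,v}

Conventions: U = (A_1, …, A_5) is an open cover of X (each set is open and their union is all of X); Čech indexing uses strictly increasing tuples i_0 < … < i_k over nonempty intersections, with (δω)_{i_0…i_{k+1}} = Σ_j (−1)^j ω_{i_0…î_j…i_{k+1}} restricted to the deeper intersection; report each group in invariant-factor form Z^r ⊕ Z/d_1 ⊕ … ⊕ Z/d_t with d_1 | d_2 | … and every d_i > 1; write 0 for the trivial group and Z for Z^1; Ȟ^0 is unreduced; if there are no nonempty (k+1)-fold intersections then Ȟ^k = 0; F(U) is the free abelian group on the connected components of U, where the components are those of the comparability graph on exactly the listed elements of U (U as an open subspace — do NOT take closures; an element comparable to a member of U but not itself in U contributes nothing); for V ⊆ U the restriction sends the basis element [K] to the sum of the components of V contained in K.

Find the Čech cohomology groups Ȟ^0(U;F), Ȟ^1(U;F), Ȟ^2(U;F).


Ȟ^0(U;F) ≅ Z^3, Ȟ^1(U;F) ≅ 0, Ȟ^2(U;F) ≅ 0

cover nerve:
  A12={p,t,u,v} A13={q,s,t} A14={p,t,u,v} A15={p,v} A23={t} A24={p,t,u,v} A25={p,v} A34={t} A45={p,v}
  A123={t} A124={p,t,u,v} A125={p,v} A134={t} A145={p,v} A234={t} A245={p,v}
  A1234={t} A1245={p,v}
components per intersection:
  A1: {p,u,v} {q,s,t}
  A2: {p,u,v} {r} {t}
  A3: {q,s,t}
  A4: {p,u,v} {t}
  A5: {p,v}
  A12: {p,u,v} {t}
  A13: {q,s,t}
  A14: {p,u,v} {t}
  A15: {p,v}
  A23: {t}
  A24: {p,u,v} {t}
  A25: {p,v}
  A34: {t}
  A45: {p,v}
  A123: {t}
  A124: {p,u,v} {t}
  A125: {p,v}
  A134: {t}
  A145: {p,v}
  A234: {t}
  A245: {p,v}
  A1234: {t}
  A1245: {p,v}
C dims 9,12,8,2; δ0: rk 6, SNF 1^6; δ1: rk 6, SNF 1^6; δ2: rk 2, SNF 1^2
Ȟ^0: (9−6)−0=3 ⇒ Z^3
Ȟ^1: (12−6)−6=0 ⇒ 0
Ȟ^2: (8−2)−6=0 ⇒ 0


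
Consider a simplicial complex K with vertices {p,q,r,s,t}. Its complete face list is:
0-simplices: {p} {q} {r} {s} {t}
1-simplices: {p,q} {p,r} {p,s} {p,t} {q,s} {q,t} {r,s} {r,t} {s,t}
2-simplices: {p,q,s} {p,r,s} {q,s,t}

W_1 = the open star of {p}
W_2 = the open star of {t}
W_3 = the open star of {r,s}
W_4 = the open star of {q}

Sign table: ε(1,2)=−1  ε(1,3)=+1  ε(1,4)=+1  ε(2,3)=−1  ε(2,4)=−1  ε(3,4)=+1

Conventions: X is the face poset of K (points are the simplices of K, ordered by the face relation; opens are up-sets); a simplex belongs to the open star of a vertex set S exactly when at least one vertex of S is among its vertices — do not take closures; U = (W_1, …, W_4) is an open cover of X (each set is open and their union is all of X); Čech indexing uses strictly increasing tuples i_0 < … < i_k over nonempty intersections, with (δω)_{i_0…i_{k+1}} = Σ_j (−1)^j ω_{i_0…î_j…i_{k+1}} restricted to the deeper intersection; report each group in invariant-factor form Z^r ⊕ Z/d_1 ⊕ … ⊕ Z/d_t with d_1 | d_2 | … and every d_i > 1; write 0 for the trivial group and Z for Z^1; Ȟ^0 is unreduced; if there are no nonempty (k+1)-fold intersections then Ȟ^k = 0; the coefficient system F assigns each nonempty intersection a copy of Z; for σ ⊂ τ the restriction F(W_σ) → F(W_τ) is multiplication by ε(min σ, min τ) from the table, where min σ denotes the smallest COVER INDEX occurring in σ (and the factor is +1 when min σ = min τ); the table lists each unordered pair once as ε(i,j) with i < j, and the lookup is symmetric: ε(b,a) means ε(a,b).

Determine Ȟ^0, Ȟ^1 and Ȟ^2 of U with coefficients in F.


Ȟ^0 ≅ Z, Ȟ^1 ≅ Z, Ȟ^2 ≅ 0

intersection data:
  W1={{p},{p,q},{p,r},{p,s},{p,t},{p,q,s},{p,r,s}} W2={{t},{p,t},{q,t},{r,t},{s,t},{q,s,t}} W3={{r},{s},{p,r},{p,s},{q,s},{r,s},{r,t},{s,t},{p,q,s},{p,r,s},{q,s,t}} W4={{q},{p,q},{q,s},{q,t},{p,q,s},{q,s,t}}
  W12={{p,t}} W13={{p,r},{p,s},{p,q,s},{p,r,s}} W14={{p,q},{p,q,s}} W23={{r,t},{s,t},{q,s,t}} W24={{q,t},{q,s,t}} W34={{q,s},{p,q,s},{q,s,t}}
  W134={{p,q,s}} W234={{q,s,t}}
C dims 4,6,2; δ0: rk 3, SNF 1^3; δ1: rk 2, SNF 1^2
Ȟ^0 = (4 − 3) − 0 = 1, so Ȟ^0 ≅ Z
Ȟ^1 = (6 − 2) − 3 = 1, so Ȟ^1 ≅ Z
Ȟ^2 = (2 − 0) − 2 = 0, so Ȟ^2 ≅ 0


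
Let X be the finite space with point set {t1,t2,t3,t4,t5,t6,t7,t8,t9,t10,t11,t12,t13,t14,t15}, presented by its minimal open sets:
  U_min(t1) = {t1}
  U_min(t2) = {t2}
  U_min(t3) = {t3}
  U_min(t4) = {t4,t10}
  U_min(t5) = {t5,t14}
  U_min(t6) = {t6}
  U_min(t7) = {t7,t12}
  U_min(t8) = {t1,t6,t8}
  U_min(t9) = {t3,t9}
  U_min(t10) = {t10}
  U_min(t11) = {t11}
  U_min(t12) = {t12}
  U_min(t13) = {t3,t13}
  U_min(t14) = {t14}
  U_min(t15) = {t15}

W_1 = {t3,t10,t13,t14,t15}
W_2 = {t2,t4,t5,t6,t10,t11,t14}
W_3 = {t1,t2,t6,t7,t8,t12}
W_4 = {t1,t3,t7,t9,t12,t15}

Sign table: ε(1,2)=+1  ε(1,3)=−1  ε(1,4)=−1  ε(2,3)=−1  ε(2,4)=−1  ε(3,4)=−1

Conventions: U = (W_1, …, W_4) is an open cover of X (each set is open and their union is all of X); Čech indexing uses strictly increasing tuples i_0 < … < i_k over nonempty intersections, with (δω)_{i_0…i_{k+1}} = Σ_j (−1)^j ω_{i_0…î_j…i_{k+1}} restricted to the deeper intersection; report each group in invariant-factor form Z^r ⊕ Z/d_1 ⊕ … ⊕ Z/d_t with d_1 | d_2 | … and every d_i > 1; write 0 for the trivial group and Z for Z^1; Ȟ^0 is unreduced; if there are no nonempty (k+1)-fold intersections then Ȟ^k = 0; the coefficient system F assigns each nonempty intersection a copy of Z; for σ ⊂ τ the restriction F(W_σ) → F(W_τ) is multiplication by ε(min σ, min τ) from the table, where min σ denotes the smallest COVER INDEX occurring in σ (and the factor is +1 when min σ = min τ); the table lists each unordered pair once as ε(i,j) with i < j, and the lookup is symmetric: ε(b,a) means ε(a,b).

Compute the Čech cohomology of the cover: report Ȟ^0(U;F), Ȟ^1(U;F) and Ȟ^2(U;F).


nerve simplices:
  W12={t10,t14} W14={t3,t15} W23={t2,t6} W34={t1,t7,t12}
C dims 4,4; δ0: rk 4, SNF 1^3·2
degree 0: 4−4−0 = 0 → Ȟ^0 ≅ 0
degree 1: 4−0−4 = 0 plus torsion [2] → Ȟ^1 ≅ Z/2
degree 2: 0−0−0 = 0 → Ȟ^2 ≅ 0

Ȟ^0 = 0; Ȟ^1 = Z/2; Ȟ^2 = 0


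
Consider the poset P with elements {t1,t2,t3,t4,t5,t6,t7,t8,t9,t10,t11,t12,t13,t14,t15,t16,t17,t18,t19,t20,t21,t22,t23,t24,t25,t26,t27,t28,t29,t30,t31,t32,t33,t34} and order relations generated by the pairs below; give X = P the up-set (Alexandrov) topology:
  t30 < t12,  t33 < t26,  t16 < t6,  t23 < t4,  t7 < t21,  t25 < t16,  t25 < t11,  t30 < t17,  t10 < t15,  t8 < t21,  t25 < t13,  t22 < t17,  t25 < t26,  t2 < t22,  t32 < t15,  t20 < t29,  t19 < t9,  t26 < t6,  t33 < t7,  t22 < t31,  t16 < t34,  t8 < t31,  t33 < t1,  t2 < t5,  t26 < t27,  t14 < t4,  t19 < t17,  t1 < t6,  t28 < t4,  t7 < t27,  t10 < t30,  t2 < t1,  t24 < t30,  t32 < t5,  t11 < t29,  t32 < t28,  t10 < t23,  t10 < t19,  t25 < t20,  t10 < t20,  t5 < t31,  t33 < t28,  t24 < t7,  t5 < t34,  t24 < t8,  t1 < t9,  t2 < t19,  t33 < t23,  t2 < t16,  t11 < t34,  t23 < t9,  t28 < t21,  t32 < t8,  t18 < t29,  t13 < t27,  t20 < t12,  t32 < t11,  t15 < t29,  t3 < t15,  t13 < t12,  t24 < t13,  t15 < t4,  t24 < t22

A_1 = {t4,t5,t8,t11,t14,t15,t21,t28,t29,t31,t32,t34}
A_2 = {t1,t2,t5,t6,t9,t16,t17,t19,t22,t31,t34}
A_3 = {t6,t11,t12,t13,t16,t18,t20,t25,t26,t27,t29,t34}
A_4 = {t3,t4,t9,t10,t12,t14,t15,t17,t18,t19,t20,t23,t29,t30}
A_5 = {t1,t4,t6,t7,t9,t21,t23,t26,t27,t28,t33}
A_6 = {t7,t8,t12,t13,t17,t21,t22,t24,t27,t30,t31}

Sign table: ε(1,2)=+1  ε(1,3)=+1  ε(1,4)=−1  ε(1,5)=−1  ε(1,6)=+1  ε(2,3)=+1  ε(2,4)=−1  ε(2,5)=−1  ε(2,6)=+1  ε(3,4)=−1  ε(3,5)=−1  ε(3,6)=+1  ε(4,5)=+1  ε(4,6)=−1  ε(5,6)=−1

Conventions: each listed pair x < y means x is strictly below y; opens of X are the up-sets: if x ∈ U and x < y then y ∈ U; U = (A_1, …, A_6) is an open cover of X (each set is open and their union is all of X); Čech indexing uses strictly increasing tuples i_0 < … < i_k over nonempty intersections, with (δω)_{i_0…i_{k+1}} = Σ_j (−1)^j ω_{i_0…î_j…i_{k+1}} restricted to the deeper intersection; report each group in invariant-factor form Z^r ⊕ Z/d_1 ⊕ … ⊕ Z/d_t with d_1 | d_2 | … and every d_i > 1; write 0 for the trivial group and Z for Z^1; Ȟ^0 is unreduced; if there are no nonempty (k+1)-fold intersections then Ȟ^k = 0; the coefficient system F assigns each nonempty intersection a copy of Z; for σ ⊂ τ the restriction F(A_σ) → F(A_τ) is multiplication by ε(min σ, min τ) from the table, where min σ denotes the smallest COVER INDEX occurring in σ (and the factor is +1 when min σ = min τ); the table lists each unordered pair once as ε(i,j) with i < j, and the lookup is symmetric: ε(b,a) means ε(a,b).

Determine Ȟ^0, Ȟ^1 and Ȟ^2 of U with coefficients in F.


Ȟ^0(U;F) ≅ Z; Ȟ^1(U;F) ≅ 0; Ȟ^2(U;F) ≅ Z/2

cover nerve:
  A12={t5,t31,t34} A13={t11,t29,t34} A14={t4,t14,t15,t29} A15={t4,t21,t28} A16={t8,t21,t31} A23={t6,t16,t34} A24={t9,t17,t19} A25={t1,t6,t9} A26={t17,t22,t31} A34={t12,t18,t20,t29} A35={t6,t26,t27} A36={t12,t13,t27} A45={t4,t9,t23} A46={t12,t17,t30} A56={t7,t21,t27}
  A123={t34} A126={t31} A134={t29} A145={t4} A156={t21} A235={t6} A245={t9} A246={t17} A346={t12} A356={t27}
C dims 6,15,10; δ0: rk 5, SNF 1^5; δ1: rk 10, SNF 1^9·2
Ȟ^0: (6−5)−0=1 ⇒ Z
Ȟ^1: (15−10)−5=0 ⇒ 0
Ȟ^2: (10−0)−10=0 plus torsion [2] ⇒ Z/2


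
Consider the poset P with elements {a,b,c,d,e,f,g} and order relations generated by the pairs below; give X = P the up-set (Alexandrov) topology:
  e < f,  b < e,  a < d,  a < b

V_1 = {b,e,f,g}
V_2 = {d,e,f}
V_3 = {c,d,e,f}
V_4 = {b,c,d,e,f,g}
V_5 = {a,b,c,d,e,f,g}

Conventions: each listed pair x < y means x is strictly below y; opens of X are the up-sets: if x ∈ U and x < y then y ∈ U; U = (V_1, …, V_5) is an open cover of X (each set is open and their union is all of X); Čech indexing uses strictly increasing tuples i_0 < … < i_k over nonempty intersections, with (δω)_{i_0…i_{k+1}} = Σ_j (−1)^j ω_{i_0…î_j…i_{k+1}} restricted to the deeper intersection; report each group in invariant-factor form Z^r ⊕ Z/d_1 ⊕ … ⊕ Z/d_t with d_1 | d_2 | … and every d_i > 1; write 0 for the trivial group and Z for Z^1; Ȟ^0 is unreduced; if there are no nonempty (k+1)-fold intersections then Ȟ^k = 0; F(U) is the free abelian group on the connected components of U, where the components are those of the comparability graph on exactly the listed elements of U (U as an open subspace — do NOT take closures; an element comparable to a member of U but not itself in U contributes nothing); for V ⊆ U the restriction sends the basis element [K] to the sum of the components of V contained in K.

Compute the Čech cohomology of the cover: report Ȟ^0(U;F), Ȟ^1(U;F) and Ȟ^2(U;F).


Ȟ^0 = Z^3, Ȟ^1 = 0, Ȟ^2 = 0

nerve of the cover:
  V12={e,f} V13={e,f} V14={b,e,f,g} V15={b,e,f,g} V23={d,e,f} V24={d,e,f} V25={d,e,f} V34={c,d,e,f} V35={c,d,e,f} V45={b,c,d,e,f,g}
  V123={e,f} V124={e,f} V125={e,f} V134={e,f} V135={e,f} V145={b,e,f,g} V234={d,e,f} V235={d,e,f} V245={d,e,f} V345={c,d,e,f}
  V1234={e,f} V1235={e,f} V1245={e,f} V1345={e,f} V2345={d,e,f}
  V12345={e,f}
components per intersection:
  V1: {b,e,f} {g}
  V2: {d} {e,f}
  V3: {c} {d} {e,f}
  V4: {b,e,f} {c} {d} {g}
  V5: {a,b,d,e,f} {c} {g}
  V12: {e,f}
  V13: {e,f}
  V14: {b,e,f} {g}
  V15: {b,e,f} {g}
  V23: {d} {e,f}
  V24: {d} {e,f}
  V25: {d} {e,f}
  V34: {c} {d} {e,f}
  V35: {c} {d} {e,f}
  V45: {b,e,f} {c} {d} {g}
  V123: {e,f}
  V124: {e,f}
  V125: {e,f}
  V134: {e,f}
  V135: {e,f}
  V145: {b,e,f} {g}
  V234: {d} {e,f}
  V235: {d} {e,f}
  V245: {d} {e,f}
  V345: {c} {d} {e,f}
  V1234: {e,f}
  V1235: {e,f}
  V1245: {e,f}
  V1345: {e,f}
  V2345: {d} {e,f}
  V12345: {e,f}
C dims 14,22,16,6; δ0: rk 11, SNF 1^11; δ1: rk 11, SNF 1^11; δ2: rk 5, SNF 1^5
Ȟ^0 = (14 − 11) − 0 = 3, so Ȟ^0 ≅ Z^3
Ȟ^1 = (22 − 11) − 11 = 0, so Ȟ^1 ≅ 0
Ȟ^2 = (16 − 5) − 11 = 0, so Ȟ^2 ≅ 0


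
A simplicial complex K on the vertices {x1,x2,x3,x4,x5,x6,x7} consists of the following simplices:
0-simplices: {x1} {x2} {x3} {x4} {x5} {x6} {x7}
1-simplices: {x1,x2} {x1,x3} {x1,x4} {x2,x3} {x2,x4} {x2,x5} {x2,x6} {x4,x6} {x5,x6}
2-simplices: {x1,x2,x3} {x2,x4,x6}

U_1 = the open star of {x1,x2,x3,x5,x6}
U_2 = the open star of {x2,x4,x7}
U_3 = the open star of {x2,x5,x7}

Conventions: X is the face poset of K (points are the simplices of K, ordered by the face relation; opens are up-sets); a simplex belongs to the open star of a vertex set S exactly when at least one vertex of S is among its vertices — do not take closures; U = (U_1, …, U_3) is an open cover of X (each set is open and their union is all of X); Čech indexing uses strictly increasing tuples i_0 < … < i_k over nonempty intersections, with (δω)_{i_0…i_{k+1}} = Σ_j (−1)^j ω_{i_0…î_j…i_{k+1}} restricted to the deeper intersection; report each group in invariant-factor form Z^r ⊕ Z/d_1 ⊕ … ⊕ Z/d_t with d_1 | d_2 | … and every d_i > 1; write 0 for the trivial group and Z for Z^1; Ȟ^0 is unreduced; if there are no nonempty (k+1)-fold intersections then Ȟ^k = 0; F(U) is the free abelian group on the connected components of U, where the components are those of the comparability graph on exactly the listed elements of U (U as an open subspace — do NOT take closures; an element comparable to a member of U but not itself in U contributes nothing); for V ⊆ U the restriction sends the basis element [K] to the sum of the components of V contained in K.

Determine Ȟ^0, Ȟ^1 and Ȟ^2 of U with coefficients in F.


Ȟ^0 ≅ Z^2,  Ȟ^1 ≅ Z,  Ȟ^2 ≅ 0

nonempty intersections:
  U1={{x1},{x2},{x3},{x5},{x6},{x1,x2},{x1,x3},{x1,x4},{x2,x3},{x2,x4},{x2,x5},{x2,x6},{x4,x6},{x5,x6},{x1,x2,x3},{x2,x4,x6}} U2={{x2},{x4},{x7},{x1,x2},{x1,x4},{x2,x3},{x2,x4},{x2,x5},{x2,x6},{x4,x6},{x1,x2,x3},{x2,x4,x6}} U3={{x2},{x5},{x7},{x1,x2},{x2,x3},{x2,x4},{x2,x5},{x2,x6},{x5,x6},{x1,x2,x3},{x2,x4,x6}}
  U12={{x2},{x1,x2},{x1,x4},{x2,x3},{x2,x4},{x2,x5},{x2,x6},{x4,x6},{x1,x2,x3},{x2,x4,x6}} U13={{x2},{x5},{x1,x2},{x2,x3},{x2,x4},{x2,x5},{x2,x6},{x5,x6},{x1,x2,x3},{x2,x4,x6}} U23={{x2},{x7},{x1,x2},{x2,x3},{x2,x4},{x2,x5},{x2,x6},{x1,x2,x3},{x2,x4,x6}}
  U123={{x2},{x1,x2},{x2,x3},{x2,x4},{x2,x5},{x2,x6},{x1,x2,x3},{x2,x4,x6}}
components per intersection:
  U1: {{x1},{x2},{x3},{x5},{x6},{x1,x2},{x1,x3},{x1,x4},{x2,x3},{x2,x4},{x2,x5},{x2,x6},{x4,x6},{x5,x6},{x1,x2,x3},{x2,x4,x6}}
  U2: {{x2},{x4},{x1,x2},{x1,x4},{x2,x3},{x2,x4},{x2,x5},{x2,x6},{x4,x6},{x1,x2,x3},{x2,x4,x6}} {{x7}}
  U3: {{x2},{x5},{x1,x2},{x2,x3},{x2,x4},{x2,x5},{x2,x6},{x5,x6},{x1,x2,x3},{x2,x4,x6}} {{x7}}
  U12: {{x2},{x1,x2},{x2,x3},{x2,x4},{x2,x5},{x2,x6},{x4,x6},{x1,x2,x3},{x2,x4,x6}} {{x1,x4}}
  U13: {{x2},{x5},{x1,x2},{x2,x3},{x2,x4},{x2,x5},{x2,x6},{x5,x6},{x1,x2,x3},{x2,x4,x6}}
  U23: {{x2},{x1,x2},{x2,x3},{x2,x4},{x2,x5},{x2,x6},{x1,x2,x3},{x2,x4,x6}} {{x7}}
  U123: {{x2},{x1,x2},{x2,x3},{x2,x4},{x2,x5},{x2,x6},{x1,x2,x3},{x2,x4,x6}}
C dims 5,5,1; δ0: rk 3, SNF 1^3; δ1: rk 1, SNF 1^1
Ȟ^0: (5−3)−0=2 ⇒ Z^2
Ȟ^1: (5−1)−3=1 ⇒ Z
Ȟ^2: (1−0)−1=0 ⇒ 0


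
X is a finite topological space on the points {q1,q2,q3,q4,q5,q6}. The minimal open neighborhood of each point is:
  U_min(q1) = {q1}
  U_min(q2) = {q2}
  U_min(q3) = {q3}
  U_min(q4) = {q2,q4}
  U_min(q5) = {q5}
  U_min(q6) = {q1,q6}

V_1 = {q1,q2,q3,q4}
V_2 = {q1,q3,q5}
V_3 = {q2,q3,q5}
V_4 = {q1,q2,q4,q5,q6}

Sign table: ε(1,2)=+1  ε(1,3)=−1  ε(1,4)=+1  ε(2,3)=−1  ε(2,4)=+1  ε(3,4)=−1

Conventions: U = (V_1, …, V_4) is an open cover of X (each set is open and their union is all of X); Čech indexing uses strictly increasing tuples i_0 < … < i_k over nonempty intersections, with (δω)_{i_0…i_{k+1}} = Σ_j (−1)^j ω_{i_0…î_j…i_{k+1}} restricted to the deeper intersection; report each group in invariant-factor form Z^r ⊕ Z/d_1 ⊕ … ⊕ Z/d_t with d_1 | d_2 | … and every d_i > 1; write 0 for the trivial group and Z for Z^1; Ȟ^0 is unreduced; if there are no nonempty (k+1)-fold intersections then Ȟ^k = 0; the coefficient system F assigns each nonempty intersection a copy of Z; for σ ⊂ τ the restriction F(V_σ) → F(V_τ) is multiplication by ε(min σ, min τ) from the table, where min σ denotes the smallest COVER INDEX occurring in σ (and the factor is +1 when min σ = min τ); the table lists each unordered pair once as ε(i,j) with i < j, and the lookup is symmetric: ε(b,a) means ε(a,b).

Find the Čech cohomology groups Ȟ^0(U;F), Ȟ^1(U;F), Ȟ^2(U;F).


intersection data:
  V12={q1,q3} V13={q2,q3} V14={q1,q2,q4} V23={q3,q5} V24={q1,q5} V34={q2,q5}
  V123={q3} V124={q1} V134={q2} V234={q5}
C dims 4,6,4; δ0: rk 3, SNF 1^3; δ1: rk 3, SNF 1^3
Ȟ^0 = (4 − 3) − 0 = 1, so Ȟ^0 ≅ Z
Ȟ^1 = (6 − 3) − 3 = 0, so Ȟ^1 ≅ 0
Ȟ^2 = (4 − 0) − 3 = 1, so Ȟ^2 ≅ Z

Ȟ^0 = Z, Ȟ^1 = 0, Ȟ^2 = Z


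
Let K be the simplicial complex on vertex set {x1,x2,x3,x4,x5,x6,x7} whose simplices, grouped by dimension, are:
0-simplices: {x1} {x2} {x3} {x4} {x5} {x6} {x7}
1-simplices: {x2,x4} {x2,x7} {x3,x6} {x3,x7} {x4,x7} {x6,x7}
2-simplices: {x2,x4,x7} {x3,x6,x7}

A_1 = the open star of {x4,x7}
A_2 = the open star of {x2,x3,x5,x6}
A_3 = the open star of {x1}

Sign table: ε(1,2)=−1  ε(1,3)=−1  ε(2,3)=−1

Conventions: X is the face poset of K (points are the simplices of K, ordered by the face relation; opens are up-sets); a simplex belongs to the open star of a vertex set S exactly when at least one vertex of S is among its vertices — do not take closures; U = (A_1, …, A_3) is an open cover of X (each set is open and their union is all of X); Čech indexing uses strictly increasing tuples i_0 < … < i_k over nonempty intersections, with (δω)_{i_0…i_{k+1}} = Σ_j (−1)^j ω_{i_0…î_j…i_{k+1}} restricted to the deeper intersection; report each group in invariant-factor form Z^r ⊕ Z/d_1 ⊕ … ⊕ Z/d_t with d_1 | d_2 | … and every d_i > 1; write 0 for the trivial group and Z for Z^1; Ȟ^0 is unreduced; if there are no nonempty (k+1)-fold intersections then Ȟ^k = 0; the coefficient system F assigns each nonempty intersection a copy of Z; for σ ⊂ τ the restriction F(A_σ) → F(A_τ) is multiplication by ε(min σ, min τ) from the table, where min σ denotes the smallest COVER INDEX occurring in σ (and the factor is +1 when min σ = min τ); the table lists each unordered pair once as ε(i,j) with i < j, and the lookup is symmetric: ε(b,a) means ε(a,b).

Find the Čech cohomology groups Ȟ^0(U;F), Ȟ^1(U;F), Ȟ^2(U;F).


Ȟ^0 ≅ Z^2, Ȟ^1 ≅ 0, Ȟ^2 ≅ 0

nonempty overlaps:
  A1={{x4},{x7},{x2,x4},{x2,x7},{x3,x7},{x4,x7},{x6,x7},{x2,x4,x7},{x3,x6,x7}} A2={{x2},{x3},{x5},{x6},{x2,x4},{x2,x7},{x3,x6},{x3,x7},{x6,x7},{x2,x4,x7},{x3,x6,x7}} A3={{x1}}
  A12={{x2,x4},{x2,x7},{x3,x7},{x6,x7},{x2,x4,x7},{x3,x6,x7}}
C dims 3,1; δ0: rk 1, SNF 1^1
degree 0: 3−1−0 = 2 → Ȟ^0 ≅ Z^2
degree 1: 1−0−1 = 0 → Ȟ^1 ≅ 0
degree 2: 0−0−0 = 0 → Ȟ^2 ≅ 0


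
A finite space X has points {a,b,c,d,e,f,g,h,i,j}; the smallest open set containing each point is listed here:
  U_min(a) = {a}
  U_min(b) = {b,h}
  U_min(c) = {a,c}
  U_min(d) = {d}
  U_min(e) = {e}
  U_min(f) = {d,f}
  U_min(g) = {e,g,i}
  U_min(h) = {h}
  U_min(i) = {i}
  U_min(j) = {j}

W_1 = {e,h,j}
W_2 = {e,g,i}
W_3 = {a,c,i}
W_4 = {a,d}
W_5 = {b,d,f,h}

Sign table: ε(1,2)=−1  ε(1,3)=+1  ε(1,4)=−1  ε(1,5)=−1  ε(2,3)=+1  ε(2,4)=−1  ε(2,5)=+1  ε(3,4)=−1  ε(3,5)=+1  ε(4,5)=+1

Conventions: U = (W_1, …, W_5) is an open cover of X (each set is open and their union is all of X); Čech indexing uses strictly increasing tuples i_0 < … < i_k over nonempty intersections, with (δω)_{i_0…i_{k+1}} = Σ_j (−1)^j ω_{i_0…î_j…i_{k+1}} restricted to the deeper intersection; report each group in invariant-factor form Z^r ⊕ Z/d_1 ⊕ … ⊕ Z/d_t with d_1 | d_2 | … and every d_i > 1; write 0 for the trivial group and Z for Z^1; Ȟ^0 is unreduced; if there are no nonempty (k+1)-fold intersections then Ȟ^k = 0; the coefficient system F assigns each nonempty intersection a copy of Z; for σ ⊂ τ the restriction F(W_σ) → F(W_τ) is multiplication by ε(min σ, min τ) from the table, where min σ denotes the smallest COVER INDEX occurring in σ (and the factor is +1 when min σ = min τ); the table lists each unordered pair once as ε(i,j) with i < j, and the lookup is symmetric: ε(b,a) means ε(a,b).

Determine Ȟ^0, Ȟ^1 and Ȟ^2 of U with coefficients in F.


nerve simplices:
  W12={e} W15={h} W23={i} W34={a} W45={d}
C dims 5,5; δ0: rk 5, SNF 1^4·2
degree 0: 5−5−0 = 0 → Ȟ^0 ≅ 0
degree 1: 5−0−5 = 0 plus torsion [2] → Ȟ^1 ≅ Z/2
degree 2: 0−0−0 = 0 → Ȟ^2 ≅ 0

Ȟ^0(U;F) ≅ 0; Ȟ^1(U;F) ≅ Z/2; Ȟ^2(U;F) ≅ 0


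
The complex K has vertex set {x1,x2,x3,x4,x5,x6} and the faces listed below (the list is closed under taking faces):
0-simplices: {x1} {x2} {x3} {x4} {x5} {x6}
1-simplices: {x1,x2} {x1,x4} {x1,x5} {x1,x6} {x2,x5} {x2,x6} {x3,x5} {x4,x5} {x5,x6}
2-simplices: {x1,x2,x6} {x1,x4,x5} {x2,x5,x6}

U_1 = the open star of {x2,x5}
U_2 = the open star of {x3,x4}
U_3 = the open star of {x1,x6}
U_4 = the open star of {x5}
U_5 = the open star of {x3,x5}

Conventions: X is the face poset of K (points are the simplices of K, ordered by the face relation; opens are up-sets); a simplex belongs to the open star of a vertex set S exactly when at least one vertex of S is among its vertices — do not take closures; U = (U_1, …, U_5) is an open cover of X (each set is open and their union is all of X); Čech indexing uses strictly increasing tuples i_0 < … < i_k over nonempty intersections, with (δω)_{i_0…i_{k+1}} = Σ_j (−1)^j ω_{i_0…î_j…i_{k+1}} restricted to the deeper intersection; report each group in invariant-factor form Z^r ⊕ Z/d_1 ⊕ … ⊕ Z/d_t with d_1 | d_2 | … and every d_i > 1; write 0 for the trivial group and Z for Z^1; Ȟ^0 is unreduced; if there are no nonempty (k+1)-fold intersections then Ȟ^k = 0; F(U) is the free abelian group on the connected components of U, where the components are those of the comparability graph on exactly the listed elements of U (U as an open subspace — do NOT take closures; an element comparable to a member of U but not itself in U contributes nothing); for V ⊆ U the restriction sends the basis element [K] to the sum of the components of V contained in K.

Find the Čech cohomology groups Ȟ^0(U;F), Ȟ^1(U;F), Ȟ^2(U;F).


Ȟ^0 = Z, Ȟ^1 = Z and Ȟ^2 = 0

intersection data:
  U1={{x2},{x5},{x1,x2},{x1,x5},{x2,x5},{x2,x6},{x3,x5},{x4,x5},{x5,x6},{x1,x2,x6},{x1,x4,x5},{x2,x5,x6}} U2={{x3},{x4},{x1,x4},{x3,x5},{x4,x5},{x1,x4,x5}} U3={{x1},{x6},{x1,x2},{x1,x4},{x1,x5},{x1,x6},{x2,x6},{x5,x6},{x1,x2,x6},{x1,x4,x5},{x2,x5,x6}} U4={{x5},{x1,x5},{x2,x5},{x3,x5},{x4,x5},{x5,x6},{x1,x4,x5},{x2,x5,x6}} U5={{x3},{x5},{x1,x5},{x2,x5},{x3,x5},{x4,x5},{x5,x6},{x1,x4,x5},{x2,x5,x6}}
  U12={{x3,x5},{x4,x5},{x1,x4,x5}} U13={{x1,x2},{x1,x5},{x2,x6},{x5,x6},{x1,x2,x6},{x1,x4,x5},{x2,x5,x6}} U14={{x5},{x1,x5},{x2,x5},{x3,x5},{x4,x5},{x5,x6},{x1,x4,x5},{x2,x5,x6}} U15={{x5},{x1,x5},{x2,x5},{x3,x5},{x4,x5},{x5,x6},{x1,x4,x5},{x2,x5,x6}} U23={{x1,x4},{x1,x4,x5}} U24={{x3,x5},{x4,x5},{x1,x4,x5}} U25={{x3},{x3,x5},{x4,x5},{x1,x4,x5}} U34={{x1,x5},{x5,x6},{x1,x4,x5},{x2,x5,x6}} U35={{x1,x5},{x5,x6},{x1,x4,x5},{x2,x5,x6}} U45={{x5},{x1,x5},{x2,x5},{x3,x5},{x4,x5},{x5,x6},{x1,x4,x5},{x2,x5,x6}}
  U123={{x1,x4,x5}} U124={{x3,x5},{x4,x5},{x1,x4,x5}} U125={{x3,x5},{x4,x5},{x1,x4,x5}} U134={{x1,x5},{x5,x6},{x1,x4,x5},{x2,x5,x6}} U135={{x1,x5},{x5,x6},{x1,x4,x5},{x2,x5,x6}} U145={{x5},{x1,x5},{x2,x5},{x3,x5},{x4,x5},{x5,x6},{x1,x4,x5},{x2,x5,x6}} U234={{x1,x4,x5}} U235={{x1,x4,x5}} U245={{x3,x5},{x4,x5},{x1,x4,x5}} U345={{x1,x5},{x5,x6},{x1,x4,x5},{x2,x5,x6}}
  U1234={{x1,x4,x5}} U1235={{x1,x4,x5}} U1245={{x3,x5},{x4,x5},{x1,x4,x5}} U1345={{x1,x5},{x5,x6},{x1,x4,x5},{x2,x5,x6}} U2345={{x1,x4,x5}}
  U12345={{x1,x4,x5}}
components per intersection:
  U1: {{x2},{x5},{x1,x2},{x1,x5},{x2,x5},{x2,x6},{x3,x5},{x4,x5},{x5,x6},{x1,x2,x6},{x1,x4,x5},{x2,x5,x6}}
  U2: {{x3},{x3,x5}} {{x4},{x1,x4},{x4,x5},{x1,x4,x5}}
  U3: {{x1},{x6},{x1,x2},{x1,x4},{x1,x5},{x1,x6},{x2,x6},{x5,x6},{x1,x2,x6},{x1,x4,x5},{x2,x5,x6}}
  U4: {{x5},{x1,x5},{x2,x5},{x3,x5},{x4,x5},{x5,x6},{x1,x4,x5},{x2,x5,x6}}
  U5: {{x3},{x5},{x1,x5},{x2,x5},{x3,x5},{x4,x5},{x5,x6},{x1,x4,x5},{x2,x5,x6}}
  U12: {{x3,x5}} {{x4,x5},{x1,x4,x5}}
  U13: {{x1,x2},{x2,x6},{x5,x6},{x1,x2,x6},{x2,x5,x6}} {{x1,x5},{x1,x4,x5}}
  U14: {{x5},{x1,x5},{x2,x5},{x3,x5},{x4,x5},{x5,x6},{x1,x4,x5},{x2,x5,x6}}
  U15: {{x5},{x1,x5},{x2,x5},{x3,x5},{x4,x5},{x5,x6},{x1,x4,x5},{x2,x5,x6}}
  U23: {{x1,x4},{x1,x4,x5}}
  U24: {{x3,x5}} {{x4,x5},{x1,x4,x5}}
  U25: {{x3},{x3,x5}} {{x4,x5},{x1,x4,x5}}
  U34: {{x1,x5},{x1,x4,x5}} {{x5,x6},{x2,x5,x6}}
  U35: {{x1,x5},{x1,x4,x5}} {{x5,x6},{x2,x5,x6}}
  U45: {{x5},{x1,x5},{x2,x5},{x3,x5},{x4,x5},{x5,x6},{x1,x4,x5},{x2,x5,x6}}
  U123: {{x1,x4,x5}}
  U124: {{x3,x5}} {{x4,x5},{x1,x4,x5}}
  U125: {{x3,x5}} {{x4,x5},{x1,x4,x5}}
  U134: {{x1,x5},{x1,x4,x5}} {{x5,x6},{x2,x5,x6}}
  U135: {{x1,x5},{x1,x4,x5}} {{x5,x6},{x2,x5,x6}}
  U145: {{x5},{x1,x5},{x2,x5},{x3,x5},{x4,x5},{x5,x6},{x1,x4,x5},{x2,x5,x6}}
  U234: {{x1,x4,x5}}
  U235: {{x1,x4,x5}}
  U245: {{x3,x5}} {{x4,x5},{x1,x4,x5}}
  U345: {{x1,x5},{x1,x4,x5}} {{x5,x6},{x2,x5,x6}}
  U1234: {{x1,x4,x5}}
  U1235: {{x1,x4,x5}}
  U1245: {{x3,x5}} {{x4,x5},{x1,x4,x5}}
  U1345: {{x1,x5},{x1,x4,x5}} {{x5,x6},{x2,x5,x6}}
  U2345: {{x1,x4,x5}}
  U12345: {{x1,x4,x5}}
C dims 6,16,16,7; δ0: rk 5, SNF 1^5; δ1: rk 10, SNF 1^10; δ2: rk 6, SNF 1^6
Ȟ^0 = (6 − 5) − 0 = 1, so Ȟ^0 ≅ Z
Ȟ^1 = (16 − 10) − 5 = 1, so Ȟ^1 ≅ Z
Ȟ^2 = (16 − 6) − 10 = 0, so Ȟ^2 ≅ 0
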